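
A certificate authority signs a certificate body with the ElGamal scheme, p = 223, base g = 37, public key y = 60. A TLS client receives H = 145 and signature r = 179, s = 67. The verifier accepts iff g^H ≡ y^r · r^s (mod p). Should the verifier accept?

accept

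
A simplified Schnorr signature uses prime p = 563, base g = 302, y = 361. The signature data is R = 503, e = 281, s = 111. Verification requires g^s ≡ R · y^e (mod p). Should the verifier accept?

g^s mod p:
302^2 = 91204 ≡ 561
302^4 ≡ 561^2 = 314721 ≡ 4
302^8 ≡ 4^2 = 16
302^16 ≡ 16^2 = 256
302^32 ≡ 256^2 = 65536 ≡ 228
302^64 ≡ 228^2 = 51984 ≡ 188
111 = 64 + 32 + 8 + 4 + 2 + 1, so 302^111 ≡ 188·228·16·4·561·302 ≡ 441 (mod 563)
R · y^e mod p:
361^2 = 130321 ≡ 268
361^4 ≡ 268^2 = 71824 ≡ 323
361^8 ≡ 323^2 = 104329 ≡ 174
361^16 ≡ 174^2 = 30276 ≡ 437
361^32 ≡ 437^2 = 190969 ≡ 112
361^64 ≡ 112^2 = 12544 ≡ 158
361^128 ≡ 158^2 = 24964 ≡ 192
361^256 ≡ 192^2 = 36864 ≡ 269
281 = 256 + 16 + 8 + 1, so 361^281 ≡ 269·437·174·361 ≡ 1 (mod 563)
503·1 = 503 ≡ 503 (mod 563)
441 ≠ 503; the check fails.

reject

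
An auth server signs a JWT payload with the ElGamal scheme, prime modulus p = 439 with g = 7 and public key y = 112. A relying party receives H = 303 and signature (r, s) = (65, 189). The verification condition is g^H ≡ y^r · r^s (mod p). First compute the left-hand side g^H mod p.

7^2 = 49
7^4 ≡ 49^2 = 2401 ≡ 206
7^8 ≡ 206^2 = 42436 ≡ 292
7^16 ≡ 292^2 = 85264 ≡ 98
7^32 ≡ 98^2 = 9604 ≡ 385
7^64 ≡ 385^2 = 148225 ≡ 282
7^128 ≡ 282^2 = 79524 ≡ 65
7^256 ≡ 65^2 = 4225 ≡ 274
303 = 256 + 32 + 8 + 4 + 2 + 1, so 7^303 ≡ 274·385·292·206·49·7 ≡ 64 (mod 439)

64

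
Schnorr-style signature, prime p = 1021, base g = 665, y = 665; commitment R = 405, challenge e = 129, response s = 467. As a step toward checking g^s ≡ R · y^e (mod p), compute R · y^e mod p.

Squares mod 1021: 665^1≡665, 665^2≡132, 665^4≡67, 665^8≡405, 665^16≡665, 665^32≡132, 665^64≡67, 665^128≡405
129 = 128 + 1, so 665^129 ≡ 405·665 ≡ 802 (mod 1021)
R · y^e ≡ 405·802 = 324810 ≡ 132 (mod 1021)

132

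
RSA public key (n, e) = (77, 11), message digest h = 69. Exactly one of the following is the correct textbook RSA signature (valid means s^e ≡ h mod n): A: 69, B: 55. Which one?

A

Candidate A: 69^2 = 4761 ≡ 64; 69^4 ≡ 64^2 = 4096 ≡ 15; 69^8 ≡ 15^2 = 225 ≡ 71; 11 = 8 + 2 + 1, so 69^11 ≡ 71·64·69 ≡ 69 (mod 77)
  → matches h = 69
Candidate B: 55^2 = 3025 ≡ 22; 55^4 ≡ 22^2 = 484 ≡ 22; 55^8 ≡ 22^2 = 484 ≡ 22; 11 = 8 + 2 + 1, so 55^11 ≡ 22·22·55 ≡ 55 (mod 77)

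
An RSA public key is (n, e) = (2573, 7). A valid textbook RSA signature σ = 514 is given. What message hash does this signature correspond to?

2334

Squares mod 2573: σ^1≡514, σ^2≡1750, σ^4≡630
7 = 4 + 2 + 1, so σ^7 ≡ 630·1750·514 ≡ 2334 (mod 2573)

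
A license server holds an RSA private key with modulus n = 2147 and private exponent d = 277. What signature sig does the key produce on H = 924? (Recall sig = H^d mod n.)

H^2 ≡ 924^2 = 853776 ≡ 1417
H^4 ≡ 1417^2 = 2007889 ≡ 444
H^8 ≡ 444^2 = 197136 ≡ 1759
H^16 ≡ 1759^2 = 3094081 ≡ 254
H^32 ≡ 254^2 = 64516 ≡ 106
H^64 ≡ 106^2 = 11236 ≡ 501
H^128 ≡ 501^2 = 251001 ≡ 1949
H^256 ≡ 1949^2 = 3798601 ≡ 558
277 = 256 + 16 + 4 + 1, so H^277 ≡ 558·254·444·924 ≡ 1076 (mod 2147)

1076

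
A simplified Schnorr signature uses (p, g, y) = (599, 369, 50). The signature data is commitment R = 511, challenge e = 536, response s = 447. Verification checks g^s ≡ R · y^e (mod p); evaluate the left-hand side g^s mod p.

159

Squares mod 599: 369^1≡369, 369^2≡188, 369^4≡3, 369^8≡9, 369^16≡81, 369^32≡571, 369^64≡185, 369^128≡82, 369^256≡135
447 = 256 + 128 + 32 + 16 + 8 + 4 + 2 + 1, so 369^447 ≡ 135·82·571·81·9·3·188·369 ≡ 159 (mod 599)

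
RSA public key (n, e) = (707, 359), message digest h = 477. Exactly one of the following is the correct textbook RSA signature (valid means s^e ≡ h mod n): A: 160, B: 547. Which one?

B

Candidate A: Squares mod 707: 160^1≡160, 160^2≡148, 160^4≡694, 160^8≡169, 160^16≡281, 160^32≡484, 160^64≡239, 160^128≡561, 160^256≡106; 359 = 256 + 64 + 32 + 4 + 2 + 1, so 160^359 ≡ 106·239·484·694·148·160 ≡ 230 (mod 707)
Candidate B: Squares mod 707: 547^1≡547, 547^2≡148, 547^4≡694, 547^8≡169, 547^16≡281, 547^32≡484, 547^64≡239, 547^128≡561, 547^256≡106; 359 = 256 + 64 + 32 + 4 + 2 + 1, so 547^359 ≡ 106·239·484·694·148·547 ≡ 477 (mod 707)
  → matches h = 477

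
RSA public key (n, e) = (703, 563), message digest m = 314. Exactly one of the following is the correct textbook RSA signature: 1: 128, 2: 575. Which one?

Candidate 1: Squares mod 703: 128^1≡128, 128^2≡215, 128^4≡530, 128^8≡403, 128^16≡16, 128^32≡256, 128^64≡157, 128^128≡44, 128^256≡530, 128^512≡403; 563 = 512 + 32 + 16 + 2 + 1, so 128^563 ≡ 403·256·16·215·128 ≡ 314 (mod 703)
  → matches m = 314
Candidate 2: Squares mod 703: 575^1≡575, 575^2≡215, 575^4≡530, 575^8≡403, 575^16≡16, 575^32≡256, 575^64≡157, 575^128≡44, 575^256≡530, 575^512≡403; 563 = 512 + 32 + 16 + 2 + 1, so 575^563 ≡ 403·256·16·215·575 ≡ 389 (mod 703)

1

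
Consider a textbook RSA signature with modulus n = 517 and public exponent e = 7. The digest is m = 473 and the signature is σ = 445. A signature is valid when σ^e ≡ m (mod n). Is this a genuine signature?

forged

σ^2 ≡ 445^2 = 198025 ≡ 14
σ^4 ≡ 14^2 = 196
7 = 4 + 2 + 1, so σ^7 ≡ 196·14·445 ≡ 443 (mod 517)
σ^7 mod 517 = 443, but m = 473.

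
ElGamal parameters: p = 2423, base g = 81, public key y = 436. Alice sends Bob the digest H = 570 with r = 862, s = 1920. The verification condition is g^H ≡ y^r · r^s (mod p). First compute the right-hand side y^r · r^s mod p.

436^2 = 190096 ≡ 1102
436^4 ≡ 1102^2 = 1214404 ≡ 481
436^8 ≡ 481^2 = 231361 ≡ 1176
436^16 ≡ 1176^2 = 1382976 ≡ 1866
436^32 ≡ 1866^2 = 3481956 ≡ 105
436^64 ≡ 105^2 = 11025 ≡ 1333
436^128 ≡ 1333^2 = 1776889 ≡ 830
436^256 ≡ 830^2 = 688900 ≡ 768
436^512 ≡ 768^2 = 589824 ≡ 1035
862 = 512 + 256 + 64 + 16 + 8 + 4 + 2, so 436^862 ≡ 1035·768·1333·1866·1176·481·1102 ≡ 585 (mod 2423)
862^2 = 743044 ≡ 1606
862^4 ≡ 1606^2 = 2579236 ≡ 1164
862^8 ≡ 1164^2 = 1354896 ≡ 439
862^16 ≡ 439^2 = 192721 ≡ 1304
862^32 ≡ 1304^2 = 1700416 ≡ 1893
862^64 ≡ 1893^2 = 3583449 ≡ 2255
862^128 ≡ 2255^2 = 5085025 ≡ 1571
862^256 ≡ 1571^2 = 2468041 ≡ 1427
862^512 ≡ 1427^2 = 2036329 ≡ 1009
862^1024 ≡ 1009^2 = 1018081 ≡ 421
1920 = 1024 + 512 + 256 + 128, so 862^1920 ≡ 421·1009·1427·1571 ≡ 2178 (mod 2423)
y^r · r^s ≡ 585·2178 = 1274130 ≡ 2055 (mod 2423)

2055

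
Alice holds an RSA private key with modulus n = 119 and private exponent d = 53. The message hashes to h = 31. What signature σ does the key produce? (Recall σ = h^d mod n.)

h^53 mod 119 = 12

12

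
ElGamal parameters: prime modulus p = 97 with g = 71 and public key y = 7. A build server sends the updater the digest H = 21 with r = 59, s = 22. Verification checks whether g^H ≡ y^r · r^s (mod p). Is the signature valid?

Left side g^H mod p:
71^21 mod 97 = 42
Right side y^r · r^s mod p:
7^59 mod 97 = 21
59^22 mod 97 = 2
21·2 = 42 ≡ 42 (mod 97)
42 ≡ 42 (mod 97), so the signature is genuine.

valid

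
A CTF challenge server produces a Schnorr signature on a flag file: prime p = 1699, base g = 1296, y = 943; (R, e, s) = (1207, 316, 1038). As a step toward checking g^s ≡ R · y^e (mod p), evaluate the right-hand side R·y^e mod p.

943^316 mod 1699 = 1487
R · y^e ≡ 1207·1487 = 1794809 ≡ 665 (mod 1699)

665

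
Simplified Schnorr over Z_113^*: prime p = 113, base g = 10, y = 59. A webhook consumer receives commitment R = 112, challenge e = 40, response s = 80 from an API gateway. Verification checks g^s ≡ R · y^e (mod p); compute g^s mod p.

10^2 = 100
10^4 ≡ 100^2 = 10000 ≡ 56
10^8 ≡ 56^2 = 3136 ≡ 85
10^16 ≡ 85^2 = 7225 ≡ 106
10^32 ≡ 106^2 = 11236 ≡ 49
10^64 ≡ 49^2 = 2401 ≡ 28
80 = 64 + 16, so 10^80 ≡ 28·106 ≡ 30 (mod 113)

30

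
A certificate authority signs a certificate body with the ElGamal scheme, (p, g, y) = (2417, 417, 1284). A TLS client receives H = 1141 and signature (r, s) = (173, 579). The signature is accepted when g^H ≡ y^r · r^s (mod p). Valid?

Left side g^H mod p:
417^2 = 173889 ≡ 2282
417^4 ≡ 2282^2 = 5207524 ≡ 1306
417^8 ≡ 1306^2 = 1705636 ≡ 1651
417^16 ≡ 1651^2 = 2725801 ≡ 1842
417^32 ≡ 1842^2 = 3392964 ≡ 1913
417^64 ≡ 1913^2 = 3659569 ≡ 231
417^128 ≡ 231^2 = 53361 ≡ 187
417^256 ≡ 187^2 = 34969 ≡ 1131
417^512 ≡ 1131^2 = 1279161 ≡ 568
417^1024 ≡ 568^2 = 322624 ≡ 1163
1141 = 1024 + 64 + 32 + 16 + 4 + 1, so 417^1141 ≡ 1163·231·1913·1842·1306·417 ≡ 1983 (mod 2417)
Right side y^r · r^s mod p:
1284^2 = 1648656 ≡ 262
1284^4 ≡ 262^2 = 68644 ≡ 968
1284^8 ≡ 968^2 = 937024 ≡ 1645
1284^16 ≡ 1645^2 = 2706025 ≡ 1402
1284^32 ≡ 1402^2 = 1965604 ≡ 583
1284^64 ≡ 583^2 = 339889 ≡ 1509
1284^128 ≡ 1509^2 = 2277081 ≡ 267
173 = 128 + 32 + 8 + 4 + 1, so 1284^173 ≡ 267·583·1645·968·1284 ≡ 252 (mod 2417)
173^2 = 29929 ≡ 925
173^4 ≡ 925^2 = 855625 ≡ 7
173^8 ≡ 7^2 = 49
173^16 ≡ 49^2 = 2401
173^32 ≡ 2401^2 = 5764801 ≡ 256
173^64 ≡ 256^2 = 65536 ≡ 277
173^128 ≡ 277^2 = 76729 ≡ 1802
173^256 ≡ 1802^2 = 3247204 ≡ 1173
173^512 ≡ 1173^2 = 1375929 ≡ 656
579 = 512 + 64 + 2 + 1, so 173^579 ≡ 656·277·925·173 ≡ 2281 (mod 2417)
252·2281 = 574812 ≡ 1983 (mod 2417)
1983 ≡ 1983 (mod 2417), so the signature is genuine.

yes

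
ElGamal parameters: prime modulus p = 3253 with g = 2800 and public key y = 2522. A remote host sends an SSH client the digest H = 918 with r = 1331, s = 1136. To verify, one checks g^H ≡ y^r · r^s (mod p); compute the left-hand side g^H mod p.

2800^2 = 7840000 ≡ 270
2800^4 ≡ 270^2 = 72900 ≡ 1334
2800^8 ≡ 1334^2 = 1779556 ≡ 165
2800^16 ≡ 165^2 = 27225 ≡ 1201
2800^32 ≡ 1201^2 = 1442401 ≡ 1322
2800^64 ≡ 1322^2 = 1747684 ≡ 823
2800^128 ≡ 823^2 = 677329 ≡ 705
2800^256 ≡ 705^2 = 497025 ≡ 2569
2800^512 ≡ 2569^2 = 6599761 ≡ 2677
918 = 512 + 256 + 128 + 16 + 4 + 2, so 2800^918 ≡ 2677·2569·705·1201·1334·270 ≡ 261 (mod 3253)

261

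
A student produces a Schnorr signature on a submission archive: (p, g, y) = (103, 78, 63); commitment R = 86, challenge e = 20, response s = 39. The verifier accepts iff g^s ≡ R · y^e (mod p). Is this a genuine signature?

g^s mod p:
78^2 = 6084 ≡ 7
78^4 ≡ 7^2 = 49
78^8 ≡ 49^2 = 2401 ≡ 32
78^16 ≡ 32^2 = 1024 ≡ 97
78^32 ≡ 97^2 = 9409 ≡ 36
39 = 32 + 4 + 2 + 1, so 78^39 ≡ 36·49·7·78 ≡ 94 (mod 103)
R · y^e mod p:
63^2 = 3969 ≡ 55
63^4 ≡ 55^2 = 3025 ≡ 38
63^8 ≡ 38^2 = 1444 ≡ 2
63^16 ≡ 2^2 = 4
20 = 16 + 4, so 63^20 ≡ 4·38 ≡ 49 (mod 103)
86·49 = 4214 ≡ 94 (mod 103)
94 ≡ 94 (mod 103); signature holds.

genuine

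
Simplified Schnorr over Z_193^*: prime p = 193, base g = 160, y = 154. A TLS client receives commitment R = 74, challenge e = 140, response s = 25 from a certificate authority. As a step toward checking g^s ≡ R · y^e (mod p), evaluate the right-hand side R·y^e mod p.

154^2 = 23716 ≡ 170
154^4 ≡ 170^2 = 28900 ≡ 143
154^8 ≡ 143^2 = 20449 ≡ 184
154^16 ≡ 184^2 = 33856 ≡ 81
154^32 ≡ 81^2 = 6561 ≡ 192
154^64 ≡ 192^2 = 36864 ≡ 1
154^128 ≡ 1^2 = 1
140 = 128 + 8 + 4, so 154^140 ≡ 1·184·143 ≡ 64 (mod 193)
R · y^e ≡ 74·64 = 4736 ≡ 104 (mod 193)

104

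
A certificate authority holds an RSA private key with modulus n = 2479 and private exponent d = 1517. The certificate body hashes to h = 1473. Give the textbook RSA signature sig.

h^2 ≡ 1473^2 = 2169729 ≡ 604
h^4 ≡ 604^2 = 364816 ≡ 403
h^8 ≡ 403^2 = 162409 ≡ 1274
h^16 ≡ 1274^2 = 1623076 ≡ 1810
h^32 ≡ 1810^2 = 3276100 ≡ 1341
h^64 ≡ 1341^2 = 1798281 ≡ 1006
h^128 ≡ 1006^2 = 1012036 ≡ 604
h^256 ≡ 604^2 = 364816 ≡ 403
h^512 ≡ 403^2 = 162409 ≡ 1274
h^1024 ≡ 1274^2 = 1623076 ≡ 1810
1517 = 1024 + 256 + 128 + 64 + 32 + 8 + 4 + 1, so h^1517 ≡ 1810·403·604·1006·1341·1274·403·1473 ≡ 1138 (mod 2479)

1138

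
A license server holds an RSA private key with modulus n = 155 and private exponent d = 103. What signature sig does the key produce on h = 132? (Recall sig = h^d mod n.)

78

h^2 ≡ 132^2 = 17424 ≡ 64
h^4 ≡ 64^2 = 4096 ≡ 66
h^8 ≡ 66^2 = 4356 ≡ 16
h^16 ≡ 16^2 = 256 ≡ 101
h^32 ≡ 101^2 = 10201 ≡ 126
h^64 ≡ 126^2 = 15876 ≡ 66
103 = 64 + 32 + 4 + 2 + 1, so h^103 ≡ 66·126·66·64·132 ≡ 78 (mod 155)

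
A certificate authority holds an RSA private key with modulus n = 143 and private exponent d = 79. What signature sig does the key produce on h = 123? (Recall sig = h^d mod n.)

Squares mod 143: h^1≡123, h^2≡114, h^4≡126, h^8≡3, h^16≡9, h^32≡81, h^64≡126
79 = 64 + 8 + 4 + 2 + 1, so h^79 ≡ 126·3·126·114·123 ≡ 72 (mod 143)

72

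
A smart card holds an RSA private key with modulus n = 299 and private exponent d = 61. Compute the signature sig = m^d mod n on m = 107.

263

Squares mod 299: m^1≡107, m^2≡87, m^4≡94, m^8≡165, m^16≡16, m^32≡256
61 = 32 + 16 + 8 + 4 + 1, so m^61 ≡ 256·16·165·94·107 ≡ 263 (mod 299)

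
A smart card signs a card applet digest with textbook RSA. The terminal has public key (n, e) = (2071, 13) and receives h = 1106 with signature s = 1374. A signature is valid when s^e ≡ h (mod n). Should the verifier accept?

s^2 ≡ 1374^2 = 1887876 ≡ 1195
s^4 ≡ 1195^2 = 1428025 ≡ 1106
s^8 ≡ 1106^2 = 1223236 ≡ 1346
13 = 8 + 4 + 1, so s^13 ≡ 1346·1106·1374 ≡ 1106 (mod 2071)
Since 1106 equals the digest 1106, verification succeeds.

accept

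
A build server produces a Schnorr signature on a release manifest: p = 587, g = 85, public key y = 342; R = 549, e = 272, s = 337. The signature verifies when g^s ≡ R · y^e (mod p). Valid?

no

g^s mod p:
Squares mod 587: 85^1≡85, 85^2≡181, 85^4≡476, 85^8≡581, 85^16≡36, 85^32≡122, 85^64≡209, 85^128≡243, 85^256≡349
337 = 256 + 64 + 16 + 1, so 85^337 ≡ 349·209·36·85 ≡ 341 (mod 587)
R · y^e mod p:
Squares mod 587: 342^1≡342, 342^2≡151, 342^4≡495, 342^8≡246, 342^16≡55, 342^32≡90, 342^64≡469, 342^128≡423, 342^256≡481
272 = 256 + 16, so 342^272 ≡ 481·55 ≡ 40 (mod 587)
549·40 = 21960 ≡ 241 (mod 587)
341 ≠ 241; the check fails.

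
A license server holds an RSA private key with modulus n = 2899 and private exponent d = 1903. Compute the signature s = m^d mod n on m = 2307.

m^2 ≡ 2307^2 = 5322249 ≡ 2584
m^4 ≡ 2584^2 = 6677056 ≡ 659
m^8 ≡ 659^2 = 434281 ≡ 2330
m^16 ≡ 2330^2 = 5428900 ≡ 1972
m^32 ≡ 1972^2 = 3888784 ≡ 1225
m^64 ≡ 1225^2 = 1500625 ≡ 1842
m^128 ≡ 1842^2 = 3392964 ≡ 1134
m^256 ≡ 1134^2 = 1285956 ≡ 1699
m^512 ≡ 1699^2 = 2886601 ≡ 2096
m^1024 ≡ 2096^2 = 4393216 ≡ 1231
1903 = 1024 + 512 + 256 + 64 + 32 + 8 + 4 + 2 + 1, so m^1903 ≡ 1231·2096·1699·1842·1225·2330·659·2584·2307 ≡ 2711 (mod 2899)

2711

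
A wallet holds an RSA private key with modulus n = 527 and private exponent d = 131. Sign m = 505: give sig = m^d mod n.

45

Squares mod 527: m^1≡505, m^2≡484, m^4≡268, m^8≡152, m^16≡443, m^32≡205, m^64≡392, m^128≡307
131 = 128 + 2 + 1, so m^131 ≡ 307·484·505 ≡ 45 (mod 527)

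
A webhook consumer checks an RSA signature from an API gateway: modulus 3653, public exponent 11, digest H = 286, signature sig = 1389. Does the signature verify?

does not verify

Squares mod 3653: sig^1≡1389, sig^2≡537, sig^4≡3435, sig^8≡35
11 = 8 + 2 + 1, so sig^11 ≡ 35·537·1389 ≡ 1917 (mod 3653)
1917 ≠ 286, so verification fails.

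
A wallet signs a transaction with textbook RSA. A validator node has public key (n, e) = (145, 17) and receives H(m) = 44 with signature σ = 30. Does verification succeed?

fails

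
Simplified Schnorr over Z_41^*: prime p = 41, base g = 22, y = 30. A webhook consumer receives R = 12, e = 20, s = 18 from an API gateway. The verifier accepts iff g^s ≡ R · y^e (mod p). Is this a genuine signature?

g^s mod p:
22^2 = 484 ≡ 33
22^4 ≡ 33^2 = 1089 ≡ 23
22^8 ≡ 23^2 = 529 ≡ 37
22^16 ≡ 37^2 = 1369 ≡ 16
18 = 16 + 2, so 22^18 ≡ 16·33 ≡ 36 (mod 41)
R · y^e mod p:
30^2 = 900 ≡ 39
30^4 ≡ 39^2 = 1521 ≡ 4
30^8 ≡ 4^2 = 16
30^16 ≡ 16^2 = 256 ≡ 10
20 = 16 + 4, so 30^20 ≡ 10·4 ≡ 40 (mod 41)
12·40 = 480 ≡ 29 (mod 41)
36 ≠ 29; the check fails.

forged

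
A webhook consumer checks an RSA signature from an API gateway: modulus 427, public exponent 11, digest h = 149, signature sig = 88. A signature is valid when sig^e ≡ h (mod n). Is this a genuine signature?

genuine

sig^2 ≡ 88^2 = 7744 ≡ 58
sig^4 ≡ 58^2 = 3364 ≡ 375
sig^8 ≡ 375^2 = 140625 ≡ 142
11 = 8 + 2 + 1, so sig^11 ≡ 142·58·88 ≡ 149 (mod 427)
149 = h, so the signature checks out.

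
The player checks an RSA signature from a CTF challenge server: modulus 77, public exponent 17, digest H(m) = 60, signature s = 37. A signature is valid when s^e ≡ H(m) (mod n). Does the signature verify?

verifies

s^2 ≡ 37^2 = 1369 ≡ 60
s^4 ≡ 60^2 = 3600 ≡ 58
s^8 ≡ 58^2 = 3364 ≡ 53
s^16 ≡ 53^2 = 2809 ≡ 37
17 = 16 + 1, so s^17 ≡ 37·37 ≡ 60 (mod 77)
Since 60 equals the digest 60, verification succeeds.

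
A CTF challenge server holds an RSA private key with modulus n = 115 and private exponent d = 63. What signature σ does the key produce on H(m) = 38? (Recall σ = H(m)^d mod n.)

42

Squares mod 115: (H(m))^1≡38, (H(m))^2≡64, (H(m))^4≡71, (H(m))^8≡96, (H(m))^16≡16, (H(m))^32≡26
63 = 32 + 16 + 8 + 4 + 2 + 1, so (H(m))^63 ≡ 26·16·96·71·64·38 ≡ 42 (mod 115)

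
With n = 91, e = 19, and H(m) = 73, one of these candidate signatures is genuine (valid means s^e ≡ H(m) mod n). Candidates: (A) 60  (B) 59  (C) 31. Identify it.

C

Candidate A: Squares mod 91: 60^1≡60, 60^2≡51, 60^4≡53, 60^8≡79, 60^16≡53; 19 = 16 + 2 + 1, so 60^19 ≡ 53·51·60 ≡ 18 (mod 91)
Candidate B: Squares mod 91: 59^1≡59, 59^2≡23, 59^4≡74, 59^8≡16, 59^16≡74; 19 = 16 + 2 + 1, so 59^19 ≡ 74·23·59 ≡ 45 (mod 91)
Candidate C: Squares mod 91: 31^1≡31, 31^2≡51, 31^4≡53, 31^8≡79, 31^16≡53; 19 = 16 + 2 + 1, so 31^19 ≡ 53·51·31 ≡ 73 (mod 91)
  → matches H(m) = 73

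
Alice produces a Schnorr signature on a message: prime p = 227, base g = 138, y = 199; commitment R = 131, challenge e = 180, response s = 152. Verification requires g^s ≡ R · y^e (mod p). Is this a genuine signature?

forged

g^s mod p:
138^2 = 19044 ≡ 203
138^4 ≡ 203^2 = 41209 ≡ 122
138^8 ≡ 122^2 = 14884 ≡ 129
138^16 ≡ 129^2 = 16641 ≡ 70
138^32 ≡ 70^2 = 4900 ≡ 133
138^64 ≡ 133^2 = 17689 ≡ 210
138^128 ≡ 210^2 = 44100 ≡ 62
152 = 128 + 16 + 8, so 138^152 ≡ 62·70·129 ≡ 78 (mod 227)
R · y^e mod p:
199^2 = 39601 ≡ 103
199^4 ≡ 103^2 = 10609 ≡ 167
199^8 ≡ 167^2 = 27889 ≡ 195
199^16 ≡ 195^2 = 38025 ≡ 116
199^32 ≡ 116^2 = 13456 ≡ 63
199^64 ≡ 63^2 = 3969 ≡ 110
199^128 ≡ 110^2 = 12100 ≡ 69
180 = 128 + 32 + 16 + 4, so 199^180 ≡ 69·63·116·167 ≡ 121 (mod 227)
131·121 = 15851 ≡ 188 (mod 227)
78 ≠ 188; the check fails.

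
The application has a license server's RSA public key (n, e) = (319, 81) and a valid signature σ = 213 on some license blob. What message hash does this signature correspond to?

σ^2 ≡ 213^2 = 45369 ≡ 71
σ^4 ≡ 71^2 = 5041 ≡ 256
σ^8 ≡ 256^2 = 65536 ≡ 141
σ^16 ≡ 141^2 = 19881 ≡ 103
σ^32 ≡ 103^2 = 10609 ≡ 82
σ^64 ≡ 82^2 = 6724 ≡ 25
81 = 64 + 16 + 1, so σ^81 ≡ 25·103·213 ≡ 114 (mod 319)

114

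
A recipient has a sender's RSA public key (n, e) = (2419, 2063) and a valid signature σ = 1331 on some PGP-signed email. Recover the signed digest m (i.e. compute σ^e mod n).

1218

σ^2 ≡ 1331^2 = 1771561 ≡ 853
σ^4 ≡ 853^2 = 727609 ≡ 1909
σ^8 ≡ 1909^2 = 3644281 ≡ 1267
σ^16 ≡ 1267^2 = 1605289 ≡ 1492
σ^32 ≡ 1492^2 = 2226064 ≡ 584
σ^64 ≡ 584^2 = 341056 ≡ 2396
σ^128 ≡ 2396^2 = 5740816 ≡ 529
σ^256 ≡ 529^2 = 279841 ≡ 1656
σ^512 ≡ 1656^2 = 2742336 ≡ 1609
σ^1024 ≡ 1609^2 = 2588881 ≡ 551
σ^2048 ≡ 551^2 = 303601 ≡ 1226
2063 = 2048 + 8 + 4 + 2 + 1, so σ^2063 ≡ 1226·1267·1909·853·1331 ≡ 1218 (mod 2419)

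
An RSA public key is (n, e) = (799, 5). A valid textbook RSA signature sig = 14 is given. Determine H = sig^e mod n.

97

Squares mod 799: sig^1≡14, sig^2≡196, sig^4≡64
5 = 4 + 1, so sig^5 ≡ 64·14 ≡ 97 (mod 799)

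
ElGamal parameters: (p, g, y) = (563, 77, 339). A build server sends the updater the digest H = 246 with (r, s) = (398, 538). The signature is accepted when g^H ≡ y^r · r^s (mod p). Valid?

yes

Left side g^H mod p:
77^2 = 5929 ≡ 299
77^4 ≡ 299^2 = 89401 ≡ 447
77^8 ≡ 447^2 = 199809 ≡ 507
77^16 ≡ 507^2 = 257049 ≡ 321
77^32 ≡ 321^2 = 103041 ≡ 12
77^64 ≡ 12^2 = 144
77^128 ≡ 144^2 = 20736 ≡ 468
246 = 128 + 64 + 32 + 16 + 4 + 2, so 77^246 ≡ 468·144·12·321·447·299 ≡ 459 (mod 563)
Right side y^r · r^s mod p:
339^2 = 114921 ≡ 69
339^4 ≡ 69^2 = 4761 ≡ 257
339^8 ≡ 257^2 = 66049 ≡ 178
339^16 ≡ 178^2 = 31684 ≡ 156
339^32 ≡ 156^2 = 24336 ≡ 127
339^64 ≡ 127^2 = 16129 ≡ 365
339^128 ≡ 365^2 = 133225 ≡ 357
339^256 ≡ 357^2 = 127449 ≡ 211
398 = 256 + 128 + 8 + 4 + 2, so 339^398 ≡ 211·357·178·257·69 ≡ 303 (mod 563)
398^2 = 158404 ≡ 201
398^4 ≡ 201^2 = 40401 ≡ 428
398^8 ≡ 428^2 = 183184 ≡ 209
398^16 ≡ 209^2 = 43681 ≡ 330
398^32 ≡ 330^2 = 108900 ≡ 241
398^64 ≡ 241^2 = 58081 ≡ 92
398^128 ≡ 92^2 = 8464 ≡ 19
398^256 ≡ 19^2 = 361
398^512 ≡ 361^2 = 130321 ≡ 268
538 = 512 + 16 + 8 + 2, so 398^538 ≡ 268·330·209·201 ≡ 113 (mod 563)
303·113 = 34239 ≡ 459 (mod 563)
459 ≡ 459 (mod 563), so the signature is genuine.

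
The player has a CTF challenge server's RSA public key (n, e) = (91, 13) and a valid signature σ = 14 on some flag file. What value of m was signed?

14

Squares mod 91: σ^1≡14, σ^2≡14, σ^4≡14, σ^8≡14
13 = 8 + 4 + 1, so σ^13 ≡ 14·14·14 ≡ 14 (mod 91)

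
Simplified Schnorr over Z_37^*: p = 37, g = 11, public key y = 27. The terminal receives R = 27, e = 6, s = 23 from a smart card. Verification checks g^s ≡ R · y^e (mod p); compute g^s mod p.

27

11^2 = 121 ≡ 10
11^4 ≡ 10^2 = 100 ≡ 26
11^8 ≡ 26^2 = 676 ≡ 10
11^16 ≡ 10^2 = 100 ≡ 26
23 = 16 + 4 + 2 + 1, so 11^23 ≡ 26·26·10·11 ≡ 27 (mod 37)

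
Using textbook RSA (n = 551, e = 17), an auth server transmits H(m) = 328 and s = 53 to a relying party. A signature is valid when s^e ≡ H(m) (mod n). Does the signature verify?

does not verify

s^2 ≡ 53^2 = 2809 ≡ 54
s^4 ≡ 54^2 = 2916 ≡ 161
s^8 ≡ 161^2 = 25921 ≡ 24
s^16 ≡ 24^2 = 576 ≡ 25
17 = 16 + 1, so s^17 ≡ 25·53 ≡ 223 (mod 551)
223 ≠ 328, so verification fails.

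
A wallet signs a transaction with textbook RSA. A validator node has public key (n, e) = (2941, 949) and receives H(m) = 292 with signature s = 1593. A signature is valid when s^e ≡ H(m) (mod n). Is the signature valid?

valid

Squares mod 2941: s^1≡1593, s^2≡2507, s^4≡132, s^8≡2719, s^16≡2228, s^32≡2517, s^64≡375, s^128≡2398, s^256≡749, s^512≡2211
949 = 512 + 256 + 128 + 32 + 16 + 4 + 1, so s^949 ≡ 2211·749·2398·2517·2228·132·1593 ≡ 292 (mod 2941)
292 = H(m), so the signature checks out.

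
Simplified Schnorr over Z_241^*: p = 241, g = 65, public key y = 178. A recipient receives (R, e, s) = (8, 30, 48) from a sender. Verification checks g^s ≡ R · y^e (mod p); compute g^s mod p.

65^2 = 4225 ≡ 128
65^4 ≡ 128^2 = 16384 ≡ 237
65^8 ≡ 237^2 = 56169 ≡ 16
65^16 ≡ 16^2 = 256 ≡ 15
65^32 ≡ 15^2 = 225
48 = 32 + 16, so 65^48 ≡ 225·15 ≡ 1 (mod 241)

1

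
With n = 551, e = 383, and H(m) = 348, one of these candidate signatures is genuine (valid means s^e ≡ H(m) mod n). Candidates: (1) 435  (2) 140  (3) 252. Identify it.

1

Candidate 1: Squares mod 551: 435^1≡435, 435^2≡232, 435^4≡377, 435^8≡522, 435^16≡290, 435^32≡348, 435^64≡435, 435^128≡232, 435^256≡377; 383 = 256 + 64 + 32 + 16 + 8 + 4 + 2 + 1, so 435^383 ≡ 377·435·348·290·522·377·232·435 ≡ 348 (mod 551)
  → matches H(m) = 348
Candidate 2: Squares mod 551: 140^1≡140, 140^2≡315, 140^4≡45, 140^8≡372, 140^16≡83, 140^32≡277, 140^64≡140, 140^128≡315, 140^256≡45; 383 = 256 + 64 + 32 + 16 + 8 + 4 + 2 + 1, so 140^383 ≡ 45·140·277·83·372·45·315·140 ≡ 239 (mod 551)
Candidate 3: Squares mod 551: 252^1≡252, 252^2≡139, 252^4≡36, 252^8≡194, 252^16≡168, 252^32≡123, 252^64≡252, 252^128≡139, 252^256≡36; 383 = 256 + 64 + 32 + 16 + 8 + 4 + 2 + 1, so 252^383 ≡ 36·252·123·168·194·36·139·252 ≡ 256 (mod 551)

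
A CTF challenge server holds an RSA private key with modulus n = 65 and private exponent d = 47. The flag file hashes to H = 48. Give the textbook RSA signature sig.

H^2 ≡ 48^2 = 2304 ≡ 29
H^4 ≡ 29^2 = 841 ≡ 61
H^8 ≡ 61^2 = 3721 ≡ 16
H^16 ≡ 16^2 = 256 ≡ 61
H^32 ≡ 61^2 = 3721 ≡ 16
47 = 32 + 8 + 4 + 2 + 1, so H^47 ≡ 16·16·61·29·48 ≡ 42 (mod 65)

42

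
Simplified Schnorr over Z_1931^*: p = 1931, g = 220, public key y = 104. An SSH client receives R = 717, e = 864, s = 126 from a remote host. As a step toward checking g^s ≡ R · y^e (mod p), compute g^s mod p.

821

220^2 = 48400 ≡ 125
220^4 ≡ 125^2 = 15625 ≡ 177
220^8 ≡ 177^2 = 31329 ≡ 433
220^16 ≡ 433^2 = 187489 ≡ 182
220^32 ≡ 182^2 = 33124 ≡ 297
220^64 ≡ 297^2 = 88209 ≡ 1314
126 = 64 + 32 + 16 + 8 + 4 + 2, so 220^126 ≡ 1314·297·182·433·177·125 ≡ 821 (mod 1931)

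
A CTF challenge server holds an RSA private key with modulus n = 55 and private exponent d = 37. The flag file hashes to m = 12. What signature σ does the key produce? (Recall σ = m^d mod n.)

m^2 ≡ 12^2 = 144 ≡ 34
m^4 ≡ 34^2 = 1156 ≡ 1
m^8 ≡ 1^2 = 1
m^16 ≡ 1^2 = 1
m^32 ≡ 1^2 = 1
37 = 32 + 4 + 1, so m^37 ≡ 1·1·12 ≡ 12 (mod 55)

12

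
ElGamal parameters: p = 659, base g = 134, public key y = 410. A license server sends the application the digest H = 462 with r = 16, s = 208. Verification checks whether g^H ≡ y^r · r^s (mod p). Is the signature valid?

Left side g^H mod p:
Squares mod 659: 134^1≡134, 134^2≡163, 134^4≡209, 134^8≡187, 134^16≡42, 134^32≡446, 134^64≡557, 134^128≡519, 134^256≡489
462 = 256 + 128 + 64 + 8 + 4 + 2, so 134^462 ≡ 489·519·557·187·209·163 ≡ 210 (mod 659)
Right side y^r · r^s mod p:
Squares mod 659: 410^1≡410, 410^2≡55, 410^4≡389, 410^8≡410, 410^16≡55
410^16 ≡ 55 (mod 659)
Squares mod 659: 16^1≡16, 16^2≡256, 16^4≡295, 16^8≡37, 16^16≡51, 16^32≡624, 16^64≡566, 16^128≡82
208 = 128 + 64 + 16, so 16^208 ≡ 82·566·51 ≡ 543 (mod 659)
55·543 = 29865 ≡ 210 (mod 659)
210 ≡ 210 (mod 659), so the signature is genuine.

valid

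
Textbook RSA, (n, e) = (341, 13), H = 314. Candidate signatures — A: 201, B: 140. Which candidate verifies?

Candidate A: 201^2 = 40401 ≡ 163; 201^4 ≡ 163^2 = 26569 ≡ 312; 201^8 ≡ 312^2 = 97344 ≡ 159; 13 = 8 + 4 + 1, so 201^13 ≡ 159·312·201 ≡ 27 (mod 341)
Candidate B: 140^2 = 19600 ≡ 163; 140^4 ≡ 163^2 = 26569 ≡ 312; 140^8 ≡ 312^2 = 97344 ≡ 159; 13 = 8 + 4 + 1, so 140^13 ≡ 159·312·140 ≡ 314 (mod 341)
  → matches H = 314

B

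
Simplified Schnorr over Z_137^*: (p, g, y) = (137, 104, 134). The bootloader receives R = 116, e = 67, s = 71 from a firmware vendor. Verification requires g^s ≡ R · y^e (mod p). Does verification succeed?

g^s mod p:
104^2 = 10816 ≡ 130
104^4 ≡ 130^2 = 16900 ≡ 49
104^8 ≡ 49^2 = 2401 ≡ 72
104^16 ≡ 72^2 = 5184 ≡ 115
104^32 ≡ 115^2 = 13225 ≡ 73
104^64 ≡ 73^2 = 5329 ≡ 123
71 = 64 + 4 + 2 + 1, so 104^71 ≡ 123·49·130·104 ≡ 43 (mod 137)
R · y^e mod p:
134^2 = 17956 ≡ 9
134^4 ≡ 9^2 = 81
134^8 ≡ 81^2 = 6561 ≡ 122
134^16 ≡ 122^2 = 14884 ≡ 88
134^32 ≡ 88^2 = 7744 ≡ 72
134^64 ≡ 72^2 = 5184 ≡ 115
67 = 64 + 2 + 1, so 134^67 ≡ 115·9·134 ≡ 46 (mod 137)
116·46 = 5336 ≡ 130 (mod 137)
43 ≠ 130; the check fails.

fails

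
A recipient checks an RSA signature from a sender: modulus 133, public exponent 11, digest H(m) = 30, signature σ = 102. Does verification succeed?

passes

σ^2 ≡ 102^2 = 10404 ≡ 30
σ^4 ≡ 30^2 = 900 ≡ 102
σ^8 ≡ 102^2 = 10404 ≡ 30
11 = 8 + 2 + 1, so σ^11 ≡ 30·30·102 ≡ 30 (mod 133)
30 = H(m), so the signature checks out.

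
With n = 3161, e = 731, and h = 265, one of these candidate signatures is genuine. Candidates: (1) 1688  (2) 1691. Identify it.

2

Candidate 1: 1688^2 = 2849344 ≡ 1283; 1688^4 ≡ 1283^2 = 1646089 ≡ 2369; 1688^8 ≡ 2369^2 = 5612161 ≡ 1386; 1688^16 ≡ 1386^2 = 1920996 ≡ 2269; 1688^32 ≡ 2269^2 = 5148361 ≡ 2253; 1688^64 ≡ 2253^2 = 5076009 ≡ 2604; 1688^128 ≡ 2604^2 = 6780816 ≡ 471; 1688^256 ≡ 471^2 = 221841 ≡ 571; 1688^512 ≡ 571^2 = 326041 ≡ 458; 731 = 512 + 128 + 64 + 16 + 8 + 2 + 1, so 1688^731 ≡ 458·471·2604·2269·1386·1283·1688 ≡ 825 (mod 3161)
Candidate 2: 1691^2 = 2859481 ≡ 1937; 1691^4 ≡ 1937^2 = 3751969 ≡ 3023; 1691^8 ≡ 3023^2 = 9138529 ≡ 78; 1691^16 ≡ 78^2 = 6084 ≡ 2923; 1691^32 ≡ 2923^2 = 8543929 ≡ 2907; 1691^64 ≡ 2907^2 = 8450649 ≡ 1296; 1691^128 ≡ 1296^2 = 1679616 ≡ 1125; 1691^256 ≡ 1125^2 = 1265625 ≡ 1225; 1691^512 ≡ 1225^2 = 1500625 ≡ 2311; 731 = 512 + 128 + 64 + 16 + 8 + 2 + 1, so 1691^731 ≡ 2311·1125·1296·2923·78·1937·1691 ≡ 265 (mod 3161)
  → matches h = 265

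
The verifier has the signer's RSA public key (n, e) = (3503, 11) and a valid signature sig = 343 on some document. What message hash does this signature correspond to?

1552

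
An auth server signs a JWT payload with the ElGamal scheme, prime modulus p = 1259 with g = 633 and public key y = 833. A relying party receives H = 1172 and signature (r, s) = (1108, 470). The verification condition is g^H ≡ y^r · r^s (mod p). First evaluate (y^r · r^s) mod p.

453

833^2 = 693889 ≡ 180
833^4 ≡ 180^2 = 32400 ≡ 925
833^8 ≡ 925^2 = 855625 ≡ 764
833^16 ≡ 764^2 = 583696 ≡ 779
833^32 ≡ 779^2 = 606841 ≡ 3
833^64 ≡ 3^2 = 9
833^128 ≡ 9^2 = 81
833^256 ≡ 81^2 = 6561 ≡ 266
833^512 ≡ 266^2 = 70756 ≡ 252
833^1024 ≡ 252^2 = 63504 ≡ 554
1108 = 1024 + 64 + 16 + 4, so 833^1108 ≡ 554·9·779·925 ≡ 53 (mod 1259)
1108^2 = 1227664 ≡ 139
1108^4 ≡ 139^2 = 19321 ≡ 436
1108^8 ≡ 436^2 = 190096 ≡ 1246
1108^16 ≡ 1246^2 = 1552516 ≡ 169
1108^32 ≡ 169^2 = 28561 ≡ 863
1108^64 ≡ 863^2 = 744769 ≡ 700
1108^128 ≡ 700^2 = 490000 ≡ 249
1108^256 ≡ 249^2 = 62001 ≡ 310
470 = 256 + 128 + 64 + 16 + 4 + 2, so 1108^470 ≡ 310·249·700·169·436·139 ≡ 1030 (mod 1259)
y^r · r^s ≡ 53·1030 = 54590 ≡ 453 (mod 1259)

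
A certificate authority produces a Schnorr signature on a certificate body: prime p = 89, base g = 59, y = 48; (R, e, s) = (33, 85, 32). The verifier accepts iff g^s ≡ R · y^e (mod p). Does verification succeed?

g^s mod p:
59^2 = 3481 ≡ 10
59^4 ≡ 10^2 = 100 ≡ 11
59^8 ≡ 11^2 = 121 ≡ 32
59^16 ≡ 32^2 = 1024 ≡ 45
59^32 ≡ 45^2 = 2025 ≡ 67
R · y^e mod p:
48^2 = 2304 ≡ 79
48^4 ≡ 79^2 = 6241 ≡ 11
48^8 ≡ 11^2 = 121 ≡ 32
48^16 ≡ 32^2 = 1024 ≡ 45
48^32 ≡ 45^2 = 2025 ≡ 67
48^64 ≡ 67^2 = 4489 ≡ 39
85 = 64 + 16 + 4 + 1, so 48^85 ≡ 39·45·11·48 ≡ 61 (mod 89)
33·61 = 2013 ≡ 55 (mod 89)
67 ≠ 55; the check fails.

fails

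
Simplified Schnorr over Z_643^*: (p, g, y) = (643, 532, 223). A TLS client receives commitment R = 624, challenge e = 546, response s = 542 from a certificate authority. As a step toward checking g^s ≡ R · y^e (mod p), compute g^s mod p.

608

532^2 = 283024 ≡ 104
532^4 ≡ 104^2 = 10816 ≡ 528
532^8 ≡ 528^2 = 278784 ≡ 365
532^16 ≡ 365^2 = 133225 ≡ 124
532^32 ≡ 124^2 = 15376 ≡ 587
532^64 ≡ 587^2 = 344569 ≡ 564
532^128 ≡ 564^2 = 318096 ≡ 454
532^256 ≡ 454^2 = 206116 ≡ 356
532^512 ≡ 356^2 = 126736 ≡ 65
542 = 512 + 16 + 8 + 4 + 2, so 532^542 ≡ 65·124·365·528·104 ≡ 608 (mod 643)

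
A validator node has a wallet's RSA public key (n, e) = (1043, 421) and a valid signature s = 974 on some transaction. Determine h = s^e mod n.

s^421 mod 1043 = 1023

1023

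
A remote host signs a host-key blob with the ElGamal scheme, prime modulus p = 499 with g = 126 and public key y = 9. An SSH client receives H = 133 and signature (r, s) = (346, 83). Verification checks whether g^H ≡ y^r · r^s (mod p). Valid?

Left side g^H mod p:
126^2 = 15876 ≡ 407
126^4 ≡ 407^2 = 165649 ≡ 480
126^8 ≡ 480^2 = 230400 ≡ 361
126^16 ≡ 361^2 = 130321 ≡ 82
126^32 ≡ 82^2 = 6724 ≡ 237
126^64 ≡ 237^2 = 56169 ≡ 281
126^128 ≡ 281^2 = 78961 ≡ 119
133 = 128 + 4 + 1, so 126^133 ≡ 119·480·126 ≡ 43 (mod 499)
Right side y^r · r^s mod p:
9^2 = 81
9^4 ≡ 81^2 = 6561 ≡ 74
9^8 ≡ 74^2 = 5476 ≡ 486
9^16 ≡ 486^2 = 236196 ≡ 169
9^32 ≡ 169^2 = 28561 ≡ 118
9^64 ≡ 118^2 = 13924 ≡ 451
9^128 ≡ 451^2 = 203401 ≡ 308
9^256 ≡ 308^2 = 94864 ≡ 54
346 = 256 + 64 + 16 + 8 + 2, so 9^346 ≡ 54·451·169·486·81 ≡ 421 (mod 499)
346^2 = 119716 ≡ 455
346^4 ≡ 455^2 = 207025 ≡ 439
346^8 ≡ 439^2 = 192721 ≡ 107
346^16 ≡ 107^2 = 11449 ≡ 471
346^32 ≡ 471^2 = 221841 ≡ 285
346^64 ≡ 285^2 = 81225 ≡ 387
83 = 64 + 16 + 2 + 1, so 346^83 ≡ 387·471·455·346 ≡ 359 (mod 499)
421·359 = 151139 ≡ 441 (mod 499)
43 ≠ 441, so verification fails.

no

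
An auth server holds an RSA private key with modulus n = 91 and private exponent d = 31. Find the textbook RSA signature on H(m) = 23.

23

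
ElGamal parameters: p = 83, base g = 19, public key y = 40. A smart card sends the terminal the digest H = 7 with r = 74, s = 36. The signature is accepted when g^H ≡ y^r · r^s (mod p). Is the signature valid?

Left side g^H mod p:
19^2 = 361 ≡ 29
19^4 ≡ 29^2 = 841 ≡ 11
7 = 4 + 2 + 1, so 19^7 ≡ 11·29·19 ≡ 2 (mod 83)
Right side y^r · r^s mod p:
40^2 = 1600 ≡ 23
40^4 ≡ 23^2 = 529 ≡ 31
40^8 ≡ 31^2 = 961 ≡ 48
40^16 ≡ 48^2 = 2304 ≡ 63
40^32 ≡ 63^2 = 3969 ≡ 68
40^64 ≡ 68^2 = 4624 ≡ 59
74 = 64 + 8 + 2, so 40^74 ≡ 59·48·23 ≡ 64 (mod 83)
74^2 = 5476 ≡ 81
74^4 ≡ 81^2 = 6561 ≡ 4
74^8 ≡ 4^2 = 16
74^16 ≡ 16^2 = 256 ≡ 7
74^32 ≡ 7^2 = 49
36 = 32 + 4, so 74^36 ≡ 49·4 ≡ 30 (mod 83)
64·30 = 1920 ≡ 11 (mod 83)
2 ≠ 11, so verification fails.

invalid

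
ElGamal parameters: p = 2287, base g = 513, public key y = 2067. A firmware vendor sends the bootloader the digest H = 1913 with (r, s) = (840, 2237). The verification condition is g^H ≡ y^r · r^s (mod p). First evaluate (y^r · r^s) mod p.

328

Squares mod 2287: 2067^1≡2067, 2067^2≡373, 2067^4≡1909, 2067^8≡1090, 2067^16≡1147, 2067^32≡584, 2067^64≡293, 2067^128≡1230, 2067^256≡1193, 2067^512≡735
840 = 512 + 256 + 64 + 8, so 2067^840 ≡ 735·1193·293·1090 ≡ 457 (mod 2287)
Squares mod 2287: 840^1≡840, 840^2≡1204, 840^4≡1945, 840^8≡327, 840^16≡1727, 840^32≡281, 840^64≡1203, 840^128≡1825, 840^256≡753, 840^512≡2120, 840^1024≡445, 840^2048≡1343
2237 = 2048 + 128 + 32 + 16 + 8 + 4 + 1, so 840^2237 ≡ 1343·1825·281·1727·327·1945·840 ≡ 1467 (mod 2287)
y^r · r^s ≡ 457·1467 = 670419 ≡ 328 (mod 2287)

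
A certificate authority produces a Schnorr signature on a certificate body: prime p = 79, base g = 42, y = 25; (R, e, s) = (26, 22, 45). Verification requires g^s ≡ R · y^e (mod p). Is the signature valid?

g^s mod p:
42^2 = 1764 ≡ 26
42^4 ≡ 26^2 = 676 ≡ 44
42^8 ≡ 44^2 = 1936 ≡ 40
42^16 ≡ 40^2 = 1600 ≡ 20
42^32 ≡ 20^2 = 400 ≡ 5
45 = 32 + 8 + 4 + 1, so 42^45 ≡ 5·40·44·42 ≡ 38 (mod 79)
R · y^e mod p:
25^2 = 625 ≡ 72
25^4 ≡ 72^2 = 5184 ≡ 49
25^8 ≡ 49^2 = 2401 ≡ 31
25^16 ≡ 31^2 = 961 ≡ 13
22 = 16 + 4 + 2, so 25^22 ≡ 13·49·72 ≡ 44 (mod 79)
26·44 = 1144 ≡ 38 (mod 79)
38 ≡ 38 (mod 79); signature holds.

valid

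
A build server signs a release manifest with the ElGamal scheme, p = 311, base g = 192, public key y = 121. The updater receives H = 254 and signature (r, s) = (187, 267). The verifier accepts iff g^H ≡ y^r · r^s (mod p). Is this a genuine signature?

Left side g^H mod p:
192^2 = 36864 ≡ 166
192^4 ≡ 166^2 = 27556 ≡ 188
192^8 ≡ 188^2 = 35344 ≡ 201
192^16 ≡ 201^2 = 40401 ≡ 282
192^32 ≡ 282^2 = 79524 ≡ 219
192^64 ≡ 219^2 = 47961 ≡ 67
192^128 ≡ 67^2 = 4489 ≡ 135
254 = 128 + 64 + 32 + 16 + 8 + 4 + 2, so 192^254 ≡ 135·67·219·282·201·188·166 ≡ 3 (mod 311)
Right side y^r · r^s mod p:
121^2 = 14641 ≡ 24
121^4 ≡ 24^2 = 576 ≡ 265
121^8 ≡ 265^2 = 70225 ≡ 250
121^16 ≡ 250^2 = 62500 ≡ 300
121^32 ≡ 300^2 = 90000 ≡ 121
121^64 ≡ 121^2 = 14641 ≡ 24
121^128 ≡ 24^2 = 576 ≡ 265
187 = 128 + 32 + 16 + 8 + 2 + 1, so 121^187 ≡ 265·121·300·250·24·121 ≡ 121 (mod 311)
187^2 = 34969 ≡ 137
187^4 ≡ 137^2 = 18769 ≡ 109
187^8 ≡ 109^2 = 11881 ≡ 63
187^16 ≡ 63^2 = 3969 ≡ 237
187^32 ≡ 237^2 = 56169 ≡ 189
187^64 ≡ 189^2 = 35721 ≡ 267
187^128 ≡ 267^2 = 71289 ≡ 70
187^256 ≡ 70^2 = 4900 ≡ 235
267 = 256 + 8 + 2 + 1, so 187^267 ≡ 235·63·137·187 ≡ 226 (mod 311)
121·226 = 27346 ≡ 289 (mod 311)
3 ≠ 289, so verification fails.

forged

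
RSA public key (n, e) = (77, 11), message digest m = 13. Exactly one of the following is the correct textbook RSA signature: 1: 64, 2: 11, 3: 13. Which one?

Candidate 1: Squares mod 77: 64^1≡64, 64^2≡15, 64^4≡71, 64^8≡36; 11 = 8 + 2 + 1, so 64^11 ≡ 36·15·64 ≡ 64 (mod 77)
Candidate 2: Squares mod 77: 11^1≡11, 11^2≡44, 11^4≡11, 11^8≡44; 11 = 8 + 2 + 1, so 11^11 ≡ 44·44·11 ≡ 44 (mod 77)
Candidate 3: Squares mod 77: 13^1≡13, 13^2≡15, 13^4≡71, 13^8≡36; 11 = 8 + 2 + 1, so 13^11 ≡ 36·15·13 ≡ 13 (mod 77)
  → matches m = 13

3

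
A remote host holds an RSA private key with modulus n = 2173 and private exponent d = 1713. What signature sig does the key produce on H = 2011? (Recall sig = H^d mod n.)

H^2 ≡ 2011^2 = 4044121 ≡ 168
H^4 ≡ 168^2 = 28224 ≡ 2148
H^8 ≡ 2148^2 = 4613904 ≡ 625
H^16 ≡ 625^2 = 390625 ≡ 1658
H^32 ≡ 1658^2 = 2748964 ≡ 119
H^64 ≡ 119^2 = 14161 ≡ 1123
H^128 ≡ 1123^2 = 1261129 ≡ 789
H^256 ≡ 789^2 = 622521 ≡ 1043
H^512 ≡ 1043^2 = 1087849 ≡ 1349
H^1024 ≡ 1349^2 = 1819801 ≡ 1000
1713 = 1024 + 512 + 128 + 32 + 16 + 1, so H^1713 ≡ 1000·1349·789·119·1658·2011 ≡ 1058 (mod 2173)

1058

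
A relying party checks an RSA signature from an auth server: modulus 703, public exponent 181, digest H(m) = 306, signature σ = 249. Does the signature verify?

σ^2 ≡ 249^2 = 62001 ≡ 137
σ^4 ≡ 137^2 = 18769 ≡ 491
σ^8 ≡ 491^2 = 241081 ≡ 655
σ^16 ≡ 655^2 = 429025 ≡ 195
σ^32 ≡ 195^2 = 38025 ≡ 63
σ^64 ≡ 63^2 = 3969 ≡ 454
σ^128 ≡ 454^2 = 206116 ≡ 137
181 = 128 + 32 + 16 + 4 + 1, so σ^181 ≡ 137·63·195·491·249 ≡ 249 (mod 703)
249 ≠ 306, so verification fails.

does not verify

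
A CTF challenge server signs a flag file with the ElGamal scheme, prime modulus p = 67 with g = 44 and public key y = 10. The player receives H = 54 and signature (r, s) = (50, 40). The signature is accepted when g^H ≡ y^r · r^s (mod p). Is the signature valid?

valid

Left side g^H mod p:
44^2 = 1936 ≡ 60
44^4 ≡ 60^2 = 3600 ≡ 49
44^8 ≡ 49^2 = 2401 ≡ 56
44^16 ≡ 56^2 = 3136 ≡ 54
44^32 ≡ 54^2 = 2916 ≡ 35
54 = 32 + 16 + 4 + 2, so 44^54 ≡ 35·54·49·60 ≡ 22 (mod 67)
Right side y^r · r^s mod p:
10^2 = 100 ≡ 33
10^4 ≡ 33^2 = 1089 ≡ 17
10^8 ≡ 17^2 = 289 ≡ 21
10^16 ≡ 21^2 = 441 ≡ 39
10^32 ≡ 39^2 = 1521 ≡ 47
50 = 32 + 16 + 2, so 10^50 ≡ 47·39·33 ≡ 55 (mod 67)
50^2 = 2500 ≡ 21
50^4 ≡ 21^2 = 441 ≡ 39
50^8 ≡ 39^2 = 1521 ≡ 47
50^16 ≡ 47^2 = 2209 ≡ 65
50^32 ≡ 65^2 = 4225 ≡ 4
40 = 32 + 8, so 50^40 ≡ 4·47 ≡ 54 (mod 67)
55·54 = 2970 ≡ 22 (mod 67)
22 ≡ 22 (mod 67), so the signature is genuine.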